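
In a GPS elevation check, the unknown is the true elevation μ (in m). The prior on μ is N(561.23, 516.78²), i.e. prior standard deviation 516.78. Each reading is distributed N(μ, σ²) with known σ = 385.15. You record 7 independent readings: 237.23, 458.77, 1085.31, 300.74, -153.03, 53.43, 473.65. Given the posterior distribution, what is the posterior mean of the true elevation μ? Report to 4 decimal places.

For Normal data with known variance σ², a Normal(μ₀, σ₀²) prior on μ is conjugate. Posterior precision = 1/σ₀² + n/σ²; posterior mean is the precision-weighted average of μ₀ and x̄.
Σxᵢ = 237.23 + 458.77 + 1085.31 + 300.74 + (-153.03) + 53.43 + 473.65 = 2456.1, so n·x̄ = 2456.1.
σ₀² = 516.78² = 267061.5684, σ² = 385.15² = 148340.5225; σ² + n·σ₀² = 148340.5225 + 7·267061.5684 = 2017771.5013.
Posterior mean = (μ₀/σ₀² + n·x̄/σ²)/(1/σ₀² + n/σ²) = (σ²·μ₀ + σ₀²·n·x̄)/(σ² + n·σ₀²) = (148340.5225·561.23 + 267061.5684·2456.1)/2017771.5013 = 739183069.589915/2017771.5013 = 366.3364.

366.3364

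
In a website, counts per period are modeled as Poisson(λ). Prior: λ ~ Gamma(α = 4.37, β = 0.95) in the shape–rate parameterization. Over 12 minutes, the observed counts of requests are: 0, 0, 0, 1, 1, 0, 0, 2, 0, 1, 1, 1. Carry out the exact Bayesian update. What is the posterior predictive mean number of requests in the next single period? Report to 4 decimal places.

With a Gamma(shape α, rate β) prior, the Poisson likelihood is conjugate: the posterior is Gamma(α + ΣXᵢ, β + n).
Sum of counts S = 7 over n = 12 minutes.
Posterior: Gamma(α+S, β+n) = Gamma(4.37+7, 0.95+12) = Gamma(11.37, 12.95).
The predictive distribution for one future period is NegBinom with mean α/β = 0.8780.

0.8780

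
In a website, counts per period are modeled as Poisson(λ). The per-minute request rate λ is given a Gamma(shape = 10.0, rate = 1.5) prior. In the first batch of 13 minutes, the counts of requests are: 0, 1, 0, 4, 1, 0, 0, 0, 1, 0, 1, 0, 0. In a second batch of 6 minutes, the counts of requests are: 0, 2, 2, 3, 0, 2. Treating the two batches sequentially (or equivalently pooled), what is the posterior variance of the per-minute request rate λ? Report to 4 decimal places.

With a Gamma(shape α, rate β) prior, the Poisson likelihood is conjugate: the posterior is Gamma(α + ΣXᵢ, β + n).
Batch 1: sum of counts S = 8 over n = 13 minutes.
After batch 1: Gamma(α+S, β+n) = Gamma(10.0+8, 1.5+13) = Gamma(18.0, 14.5).
Batch 2: sum of counts S = 9 over n = 6 minutes.
After batch 2: Gamma(α+S, β+n) = Gamma(18.0+9, 14.5+6) = Gamma(27.0, 20.5).
Var = α/β² = 27.0/20.5² = 0.0642.

0.0642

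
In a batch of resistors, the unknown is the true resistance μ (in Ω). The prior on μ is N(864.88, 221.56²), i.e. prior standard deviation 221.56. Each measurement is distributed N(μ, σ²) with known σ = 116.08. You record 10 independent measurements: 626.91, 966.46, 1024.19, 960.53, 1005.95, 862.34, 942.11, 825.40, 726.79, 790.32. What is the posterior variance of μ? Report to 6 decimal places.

1311.457969

For Normal data with known variance σ², a Normal(μ₀, σ₀²) prior on μ is conjugate. Posterior precision = 1/σ₀² + n/σ²; posterior mean is the precision-weighted average of μ₀ and x̄.
σ₀² = 221.56² = 49088.8336, σ² = 116.08² = 13474.5664; σ² + n·σ₀² = 13474.5664 + 10·49088.8336 = 504362.9024.
Posterior precision = 1/σ₀² + n/σ² = 1/49088.8336 + 10/13474.5664 = (σ² + n·σ₀²)/(σ₀²σ²) = 504362.9024/(49088.8336·13474.5664); posterior variance σₙ² = σ₀²σ²/(σ² + n·σ₀²) = 49088.8336·13474.5664/504362.9024 = 1311.457969.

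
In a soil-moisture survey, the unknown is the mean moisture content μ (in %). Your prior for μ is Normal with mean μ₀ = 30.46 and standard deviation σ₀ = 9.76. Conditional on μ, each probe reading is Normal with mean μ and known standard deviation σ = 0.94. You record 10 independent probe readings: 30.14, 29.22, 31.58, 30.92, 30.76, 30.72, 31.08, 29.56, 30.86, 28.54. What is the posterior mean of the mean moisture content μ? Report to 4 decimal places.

For Normal data with known variance σ², a Normal(μ₀, σ₀²) prior on μ is conjugate. Posterior precision = 1/σ₀² + n/σ²; posterior mean is the precision-weighted average of μ₀ and x̄.
Σxᵢ = 30.14 + 29.22 + 31.58 + 30.92 + 30.76 + 30.72 + 31.08 + 29.56 + 30.86 + 28.54 = 303.38, so n·x̄ = 303.38.
σ₀² = 9.76² = 95.2576, σ² = 0.94² = 0.8836; σ² + n·σ₀² = 0.8836 + 10·95.2576 = 953.4596.
Posterior mean = (μ₀/σ₀² + n·x̄/σ²)/(1/σ₀² + n/σ²) = (σ²·μ₀ + σ₀²·n·x̄)/(σ² + n·σ₀²) = (0.8836·30.46 + 95.2576·303.38)/953.4596 = 28926.165144/953.4596 = 30.3381.

30.3381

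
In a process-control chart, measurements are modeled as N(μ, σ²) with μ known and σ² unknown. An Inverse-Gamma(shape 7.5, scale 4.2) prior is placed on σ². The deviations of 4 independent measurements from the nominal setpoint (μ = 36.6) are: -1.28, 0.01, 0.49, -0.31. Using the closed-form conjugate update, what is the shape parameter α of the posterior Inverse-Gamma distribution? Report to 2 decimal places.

With known mean μ and an Inverse-Gamma(α, β) prior on σ², the Normal likelihood is conjugate: posterior is Inv-Gamma(α + n/2, β + Σ(xᵢ−μ)²/2).
Σ(xᵢ−μ)² = (-1.28)² + (0.01)² + (0.49)² + (-0.31)² = 1.9747.
Posterior: Inv-Gamma(7.5 + 4/2, 4.2 + 1.9747/2) = Inv-Gamma(9.50, 5.18735).
Posterior α = 9.50.

9.50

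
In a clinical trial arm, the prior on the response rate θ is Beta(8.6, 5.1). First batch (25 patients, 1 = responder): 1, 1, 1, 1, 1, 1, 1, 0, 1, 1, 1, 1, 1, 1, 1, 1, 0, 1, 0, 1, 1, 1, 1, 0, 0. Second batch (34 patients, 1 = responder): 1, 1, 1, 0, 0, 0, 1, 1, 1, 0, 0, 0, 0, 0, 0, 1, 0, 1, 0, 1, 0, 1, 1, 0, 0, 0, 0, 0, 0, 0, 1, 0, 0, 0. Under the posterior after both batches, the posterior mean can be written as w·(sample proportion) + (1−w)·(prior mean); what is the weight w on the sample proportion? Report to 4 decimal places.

The Beta prior is conjugate to a Binomial/Bernoulli likelihood; the update adds successes to α and failures to β.
Total number of patients: n = 25 + 34 = 59.
Posterior mean = (α₀+k)/(α₀+β₀+n) = [n/(α₀+β₀+n)]·(k/n) + [(α₀+β₀)/(α₀+β₀+n)]·α₀/(α₀+β₀), so only n and the prior enter the weight.
The weight on the data is w = n/(α₀+β₀+n) = 59/(8.6+5.1+59) = 59/72.7 = 0.8116.

0.8116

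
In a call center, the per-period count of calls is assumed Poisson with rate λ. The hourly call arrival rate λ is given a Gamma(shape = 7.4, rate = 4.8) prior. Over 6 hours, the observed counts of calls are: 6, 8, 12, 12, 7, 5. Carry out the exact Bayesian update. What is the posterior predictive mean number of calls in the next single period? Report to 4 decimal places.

With a Gamma(shape α, rate β) prior, the Poisson likelihood is conjugate: the posterior is Gamma(α + ΣXᵢ, β + n).
Sum of counts S = 50 over n = 6 hours.
Posterior: Gamma(α+S, β+n) = Gamma(7.4+50, 4.8+6) = Gamma(57.4, 10.8).
The predictive distribution for one future period is NegBinom with mean α/β = 5.3148.

5.3148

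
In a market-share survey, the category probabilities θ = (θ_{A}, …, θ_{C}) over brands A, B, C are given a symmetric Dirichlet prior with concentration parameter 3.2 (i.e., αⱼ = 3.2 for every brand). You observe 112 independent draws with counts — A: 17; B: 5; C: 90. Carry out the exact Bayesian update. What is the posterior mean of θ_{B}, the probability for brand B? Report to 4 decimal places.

0.0674

The Dirichlet prior is conjugate to the Multinomial likelihood: each posterior αⱼ = prior αⱼ + observed count nⱼ.
Posterior concentration: (20.2, 8.2, 93.2), total = 121.6.
E[θ_{B}|data] = α_{B}/Σα = 8.2/121.6 = 0.0674.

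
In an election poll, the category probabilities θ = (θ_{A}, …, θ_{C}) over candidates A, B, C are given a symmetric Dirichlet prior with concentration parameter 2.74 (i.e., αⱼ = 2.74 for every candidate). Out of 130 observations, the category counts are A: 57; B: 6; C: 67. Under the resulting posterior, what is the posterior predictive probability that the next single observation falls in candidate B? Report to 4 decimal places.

The Dirichlet prior is conjugate to the Multinomial likelihood: each posterior αⱼ = prior αⱼ + observed count nⱼ.
Posterior concentration: (59.74, 8.74, 69.74), total = 138.22.
P(next = B | data) = α_{B}/Σα = 0.0632.

0.0632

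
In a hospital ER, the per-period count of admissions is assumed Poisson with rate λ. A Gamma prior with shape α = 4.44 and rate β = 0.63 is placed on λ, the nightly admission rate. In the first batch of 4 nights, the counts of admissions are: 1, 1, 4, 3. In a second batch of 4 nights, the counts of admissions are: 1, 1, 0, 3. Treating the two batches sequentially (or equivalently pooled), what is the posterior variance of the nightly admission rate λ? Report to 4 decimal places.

With a Gamma(shape α, rate β) prior, the Poisson likelihood is conjugate: the posterior is Gamma(α + ΣXᵢ, β + n).
Batch 1: sum of counts S = 9 over n = 4 nights.
After batch 1: Gamma(α+S, β+n) = Gamma(4.44+9, 0.63+4) = Gamma(13.44, 4.63).
Batch 2: sum of counts S = 5 over n = 4 nights.
After batch 2: Gamma(α+S, β+n) = Gamma(13.44+5, 4.63+4) = Gamma(18.44, 8.63).
Var = α/β² = 18.44/8.63² = 0.2476.

0.2476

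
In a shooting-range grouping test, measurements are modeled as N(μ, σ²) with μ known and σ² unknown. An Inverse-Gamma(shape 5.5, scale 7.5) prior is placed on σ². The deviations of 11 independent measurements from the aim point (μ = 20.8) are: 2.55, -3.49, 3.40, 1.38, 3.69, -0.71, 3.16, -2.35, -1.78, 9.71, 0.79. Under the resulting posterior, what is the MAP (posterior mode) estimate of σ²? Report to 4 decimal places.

With known mean μ and an Inverse-Gamma(α, β) prior on σ², the Normal likelihood is conjugate: posterior is Inv-Gamma(α + n/2, β + Σ(xᵢ−μ)²/2).
Σ(xᵢ−μ)² = (2.55)² + (-3.49)² + (3.40)² + (1.38)² + (3.69)² + (-0.71)² + (3.16)² + (-2.35)² + (-1.78)² + (9.71)² + (0.79)² = 159.8519.
Posterior: Inv-Gamma(5.5 + 11/2, 7.5 + 159.8519/2) = Inv-Gamma(11.00, 87.42595).
Mode = β/(α+1) = 87.42595/12.00 = 7.2855.

7.2855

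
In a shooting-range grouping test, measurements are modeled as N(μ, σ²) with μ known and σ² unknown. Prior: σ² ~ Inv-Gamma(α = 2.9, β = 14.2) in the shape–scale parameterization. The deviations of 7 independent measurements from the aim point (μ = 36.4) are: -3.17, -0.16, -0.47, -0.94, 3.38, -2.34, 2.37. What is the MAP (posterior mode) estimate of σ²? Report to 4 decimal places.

With known mean μ and an Inverse-Gamma(α, β) prior on σ², the Normal likelihood is conjugate: posterior is Inv-Gamma(α + n/2, β + Σ(xᵢ−μ)²/2).
Σ(xᵢ−μ)² = (-3.17)² + (-0.16)² + (-0.47)² + (-0.94)² + (3.38)² + (-2.34)² + (2.37)² = 33.6959.
Posterior: Inv-Gamma(2.9 + 7/2, 14.2 + 33.6959/2) = Inv-Gamma(6.40, 31.04795).
Mode = β/(α+1) = 31.04795/7.40 = 4.1957.

4.1957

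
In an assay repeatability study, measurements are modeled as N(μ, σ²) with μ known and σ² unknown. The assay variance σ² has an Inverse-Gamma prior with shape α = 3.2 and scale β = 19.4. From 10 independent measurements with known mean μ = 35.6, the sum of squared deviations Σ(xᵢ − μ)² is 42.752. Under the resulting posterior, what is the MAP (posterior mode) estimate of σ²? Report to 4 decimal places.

4.4322

With known mean μ and an Inverse-Gamma(α, β) prior on σ², the Normal likelihood is conjugate: posterior is Inv-Gamma(α + n/2, β + Σ(xᵢ−μ)²/2).
Posterior: Inv-Gamma(3.2 + 10/2, 19.4 + 42.752/2) = Inv-Gamma(8.20, 40.7760).
Mode = β/(α+1) = 40.7760/9.20 = 4.4322.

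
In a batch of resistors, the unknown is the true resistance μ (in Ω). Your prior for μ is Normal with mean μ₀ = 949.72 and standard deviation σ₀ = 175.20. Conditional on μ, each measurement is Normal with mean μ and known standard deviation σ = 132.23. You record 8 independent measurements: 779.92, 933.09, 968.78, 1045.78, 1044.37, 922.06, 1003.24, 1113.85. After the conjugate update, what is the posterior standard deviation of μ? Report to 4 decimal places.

45.1699

For Normal data with known variance σ², a Normal(μ₀, σ₀²) prior on μ is conjugate. Posterior precision = 1/σ₀² + n/σ²; posterior mean is the precision-weighted average of μ₀ and x̄.
σ₀² = 175.20² = 30695.04, σ² = 132.23² = 17484.7729; σ² + n·σ₀² = 17484.7729 + 8·30695.04 = 263045.0929.
Posterior precision = 1/σ₀² + n/σ² = 1/30695.04 + 8/17484.7729 = (σ² + n·σ₀²)/(σ₀²σ²) = 263045.0929/(30695.04·17484.7729); posterior variance σₙ² = σ₀²σ²/(σ² + n·σ₀²) = 30695.04·17484.7729/263045.0929 = 2040.318630.
Posterior SD = √σₙ² = √(30695.04·17484.7729/263045.0929) = 45.1699.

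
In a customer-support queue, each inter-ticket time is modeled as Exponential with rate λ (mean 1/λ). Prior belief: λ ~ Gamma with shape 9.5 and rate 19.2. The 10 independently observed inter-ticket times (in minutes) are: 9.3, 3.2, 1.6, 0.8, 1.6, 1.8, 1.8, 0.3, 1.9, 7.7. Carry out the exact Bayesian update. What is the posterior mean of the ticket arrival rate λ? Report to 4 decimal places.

With a Gamma(shape α, rate β) prior on the exponential rate λ, the posterior after n observations with total T = Σxᵢ is Gamma(α+n, β+T).
Sum of observations T = 30.0 minutes; n = 10.
Posterior: Gamma(9.5+10, 19.2+30.0) = Gamma(19.5, 49.2).
Posterior mean of λ = α/β = 19.5/49.2 = 0.3963.

0.3963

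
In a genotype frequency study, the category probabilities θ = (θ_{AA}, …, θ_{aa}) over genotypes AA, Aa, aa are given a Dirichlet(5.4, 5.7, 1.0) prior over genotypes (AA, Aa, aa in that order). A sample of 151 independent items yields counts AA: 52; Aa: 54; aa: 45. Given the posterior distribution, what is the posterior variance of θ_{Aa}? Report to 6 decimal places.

0.001414

The Dirichlet prior is conjugate to the Multinomial likelihood: each posterior αⱼ = prior αⱼ + observed count nⱼ.
Posterior concentration: (57.4, 59.7, 46.0), total = 163.1.
Var[θ_j] = α_j(Σα−α_j)/((Σα)²(Σα+1)) = 59.7·103.4/(163.1²·164.1) = 0.001414.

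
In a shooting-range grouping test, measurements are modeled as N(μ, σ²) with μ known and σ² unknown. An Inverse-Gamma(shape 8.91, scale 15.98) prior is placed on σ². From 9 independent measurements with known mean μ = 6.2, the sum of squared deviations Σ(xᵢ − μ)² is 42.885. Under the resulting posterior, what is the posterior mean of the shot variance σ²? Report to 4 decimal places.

With known mean μ and an Inverse-Gamma(α, β) prior on σ², the Normal likelihood is conjugate: posterior is Inv-Gamma(α + n/2, β + Σ(xᵢ−μ)²/2).
Posterior: Inv-Gamma(8.91 + 9/2, 15.98 + 42.885/2) = Inv-Gamma(13.41, 37.4225).
E[σ²|data] = β/(α−1) = 37.4225/12.41 = 3.0155.

3.0155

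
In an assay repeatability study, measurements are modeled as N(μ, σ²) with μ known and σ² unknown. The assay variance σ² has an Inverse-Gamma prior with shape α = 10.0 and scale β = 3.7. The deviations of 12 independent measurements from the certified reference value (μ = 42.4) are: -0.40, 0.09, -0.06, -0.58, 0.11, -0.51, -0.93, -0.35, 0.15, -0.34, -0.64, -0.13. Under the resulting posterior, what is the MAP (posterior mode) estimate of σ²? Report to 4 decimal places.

With known mean μ and an Inverse-Gamma(α, β) prior on σ², the Normal likelihood is conjugate: posterior is Inv-Gamma(α + n/2, β + Σ(xᵢ−μ)²/2).
Σ(xᵢ−μ)² = (-0.40)² + (0.09)² + (-0.06)² + (-0.58)² + (0.11)² + (-0.51)² + (-0.93)² + (-0.35)² + (0.15)² + (-0.34)² + (-0.64)² + (-0.13)² = 2.3323.
Posterior: Inv-Gamma(10.0 + 12/2, 3.7 + 2.3323/2) = Inv-Gamma(16.00, 4.86615).
Mode = β/(α+1) = 4.86615/17.00 = 0.2862.

0.2862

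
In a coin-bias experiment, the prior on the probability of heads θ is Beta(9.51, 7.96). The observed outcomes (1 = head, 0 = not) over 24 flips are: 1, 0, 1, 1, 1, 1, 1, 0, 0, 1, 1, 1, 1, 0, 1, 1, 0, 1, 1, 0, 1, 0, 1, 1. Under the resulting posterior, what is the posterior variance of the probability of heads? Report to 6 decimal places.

The Beta prior is conjugate to a Binomial/Bernoulli likelihood; the update adds successes to α and failures to β.
Posterior: Beta(α+k, β+n−k) = Beta(9.51+17, 7.96+7) = Beta(26.51, 14.96).
Var = αβ/((α+β)²(α+β+1)) = 26.51·14.96/(41.47²·42.47) = 0.005430.

0.005430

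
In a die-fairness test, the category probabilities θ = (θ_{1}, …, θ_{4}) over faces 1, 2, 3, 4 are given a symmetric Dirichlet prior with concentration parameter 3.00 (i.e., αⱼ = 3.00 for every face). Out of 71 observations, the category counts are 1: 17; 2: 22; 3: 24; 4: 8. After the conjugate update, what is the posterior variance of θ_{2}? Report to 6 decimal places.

0.002506

The Dirichlet prior is conjugate to the Multinomial likelihood: each posterior αⱼ = prior αⱼ + observed count nⱼ.
Posterior concentration: (20.00, 25.00, 27.00, 11.00), total = 83.00.
Var[θ_j] = α_j(Σα−α_j)/((Σα)²(Σα+1)) = 25.00·58.00/(83.00²·84.00) = 0.002506.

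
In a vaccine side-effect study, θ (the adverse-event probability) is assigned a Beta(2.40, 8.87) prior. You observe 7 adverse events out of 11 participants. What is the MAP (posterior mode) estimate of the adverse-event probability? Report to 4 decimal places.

The Beta prior is conjugate to a Binomial/Bernoulli likelihood; the update adds successes to α and failures to β.
Posterior: Beta(α+k, β+n−k) = Beta(2.40+7, 8.87+4) = Beta(9.40, 12.87).
Mode of Beta(a,b) for a,b>1 is (a−1)/(a+b−2) = 8.40/20.27 = 0.4144.

0.4144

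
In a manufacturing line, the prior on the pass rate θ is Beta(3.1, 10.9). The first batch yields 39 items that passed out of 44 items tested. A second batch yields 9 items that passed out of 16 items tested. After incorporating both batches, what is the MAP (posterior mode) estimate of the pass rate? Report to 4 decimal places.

0.6958

The Beta prior is conjugate to a Binomial/Bernoulli likelihood; the update adds successes to α and failures to β.
After batch 1: Beta(3.1+39, 10.9+5) = Beta(42.1, 15.9).
After batch 2: Beta(42.1+9, 15.9+7) = Beta(51.1, 22.9).
Mode of Beta(a,b) for a,b>1 is (a−1)/(a+b−2) = 50.1/72.0 = 0.6958.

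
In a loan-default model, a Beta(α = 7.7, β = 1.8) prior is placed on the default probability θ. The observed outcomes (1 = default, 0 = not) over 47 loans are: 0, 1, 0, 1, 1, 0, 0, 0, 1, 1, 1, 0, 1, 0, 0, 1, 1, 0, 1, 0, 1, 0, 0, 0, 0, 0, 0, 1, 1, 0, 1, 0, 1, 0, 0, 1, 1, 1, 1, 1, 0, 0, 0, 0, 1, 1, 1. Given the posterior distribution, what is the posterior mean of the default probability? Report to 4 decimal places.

The Beta prior is conjugate to a Binomial/Bernoulli likelihood; the update adds successes to α and failures to β.
Posterior: Beta(α+k, β+n−k) = Beta(7.7+23, 1.8+24) = Beta(30.7, 25.8).
Posterior mean = α/(α+β) = 30.7/56.5 = 0.5434.

0.5434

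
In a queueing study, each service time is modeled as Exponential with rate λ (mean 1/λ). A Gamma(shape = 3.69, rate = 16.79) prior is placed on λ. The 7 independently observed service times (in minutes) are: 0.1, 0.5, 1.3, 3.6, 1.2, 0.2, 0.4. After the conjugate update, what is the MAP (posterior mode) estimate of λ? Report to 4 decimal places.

0.4022

With a Gamma(shape α, rate β) prior on the exponential rate λ, the posterior after n observations with total T = Σxᵢ is Gamma(α+n, β+T).
Sum of observations T = 7.3 minutes; n = 7.
Posterior: Gamma(3.69+7, 16.79+7.3) = Gamma(10.69, 24.09).
Mode = (α−1)/β = 0.4022.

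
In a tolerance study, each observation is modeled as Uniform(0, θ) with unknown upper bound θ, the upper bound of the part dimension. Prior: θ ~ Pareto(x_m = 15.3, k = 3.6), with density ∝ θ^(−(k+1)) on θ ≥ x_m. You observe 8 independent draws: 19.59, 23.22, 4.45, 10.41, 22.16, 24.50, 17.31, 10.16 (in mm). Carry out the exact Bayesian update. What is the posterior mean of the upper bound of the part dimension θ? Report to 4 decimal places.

A Pareto(scale x_m, shape k) prior on the upper bound θ of Uniform(0, θ) is conjugate: posterior is Pareto(max(x_m, max xᵢ), k + n).
Sample maximum = 24.50; prior scale x_m = 15.3 → posterior scale = max = 24.50.
Posterior shape = 3.6 + 8 = 11.6.
E[θ|data] = k·x_m/(k−1) = 11.6·24.50/10.6 = 26.8113.

26.8113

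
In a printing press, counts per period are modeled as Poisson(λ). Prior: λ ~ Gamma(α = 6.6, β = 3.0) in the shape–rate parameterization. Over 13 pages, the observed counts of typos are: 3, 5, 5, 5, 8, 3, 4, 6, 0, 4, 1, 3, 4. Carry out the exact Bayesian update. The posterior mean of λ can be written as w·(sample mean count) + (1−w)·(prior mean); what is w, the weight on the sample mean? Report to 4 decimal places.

0.8125

With a Gamma(shape α, rate β) prior, the Poisson likelihood is conjugate: the posterior is Gamma(α + ΣXᵢ, β + n).
Posterior mean = (α₀+S)/(β₀+n) = [n/(β₀+n)]·(S/n) + [β₀/(β₀+n)]·(α₀/β₀), so only n and β₀ enter the weight.
Weight on data w = n/(β₀+n) = 13/(3.0+13) = 13/16.0 = 0.8125.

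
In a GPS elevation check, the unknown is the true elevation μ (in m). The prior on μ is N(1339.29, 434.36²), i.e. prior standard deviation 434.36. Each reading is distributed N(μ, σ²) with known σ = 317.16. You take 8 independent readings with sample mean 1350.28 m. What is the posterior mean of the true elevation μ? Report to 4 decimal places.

For Normal data with known variance σ², a Normal(μ₀, σ₀²) prior on μ is conjugate. Posterior precision = 1/σ₀² + n/σ²; posterior mean is the precision-weighted average of μ₀ and x̄.
n·x̄ = 8·1350.28 = 10802.24.
σ₀² = 434.36² = 188668.6096, σ² = 317.16² = 100590.4656; σ² + n·σ₀² = 100590.4656 + 8·188668.6096 = 1609939.3424.
Posterior mean = (μ₀/σ₀² + n·x̄/σ²)/(1/σ₀² + n/σ²) = (σ²·μ₀ + σ₀²·n·x̄)/(σ² + n·σ₀²) = (100590.4656·1339.29 + 188668.6096·10802.24)/1609939.3424 = 2172763406.038928/1609939.3424 = 1349.5933.

1349.5933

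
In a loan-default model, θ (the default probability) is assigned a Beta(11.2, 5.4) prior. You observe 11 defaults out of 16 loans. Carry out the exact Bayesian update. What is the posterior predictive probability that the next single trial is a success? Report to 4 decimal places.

0.6810

The Beta prior is conjugate to a Binomial/Bernoulli likelihood; the update adds successes to α and failures to β.
Posterior: Beta(α+k, β+n−k) = Beta(11.2+11, 5.4+5) = Beta(22.2, 10.4).
For a single future Bernoulli trial, P(success | data) = α/(α+β) = 0.6810.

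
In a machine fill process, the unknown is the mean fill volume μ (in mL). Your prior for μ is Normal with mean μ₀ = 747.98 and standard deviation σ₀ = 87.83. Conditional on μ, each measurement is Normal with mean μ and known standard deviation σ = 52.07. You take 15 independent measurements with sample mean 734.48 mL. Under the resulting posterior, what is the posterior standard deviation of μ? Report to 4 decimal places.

13.2896

For Normal data with known variance σ², a Normal(μ₀, σ₀²) prior on μ is conjugate. Posterior precision = 1/σ₀² + n/σ²; posterior mean is the precision-weighted average of μ₀ and x̄.
σ₀² = 87.83² = 7714.1089, σ² = 52.07² = 2711.2849; σ² + n·σ₀² = 2711.2849 + 15·7714.1089 = 118422.9184.
Posterior precision = 1/σ₀² + n/σ² = 1/7714.1089 + 15/2711.2849 = (σ² + n·σ₀²)/(σ₀²σ²) = 118422.9184/(7714.1089·2711.2849); posterior variance σₙ² = σ₀²σ²/(σ² + n·σ₀²) = 7714.1089·2711.2849/118422.9184 = 176.614014.
Posterior SD = √σₙ² = √(7714.1089·2711.2849/118422.9184) = 13.2896.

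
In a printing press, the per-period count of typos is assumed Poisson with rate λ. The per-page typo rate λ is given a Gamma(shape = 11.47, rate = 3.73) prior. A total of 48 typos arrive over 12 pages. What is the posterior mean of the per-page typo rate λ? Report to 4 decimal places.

With a Gamma(shape α, rate β) prior, the Poisson likelihood is conjugate: the posterior is Gamma(α + ΣXᵢ, β + n).
Posterior: Gamma(α+S, β+n) = Gamma(11.47+48, 3.73+12) = Gamma(59.47, 15.73).
Posterior mean = α/β = 59.47/15.73 = 3.7807.

3.7807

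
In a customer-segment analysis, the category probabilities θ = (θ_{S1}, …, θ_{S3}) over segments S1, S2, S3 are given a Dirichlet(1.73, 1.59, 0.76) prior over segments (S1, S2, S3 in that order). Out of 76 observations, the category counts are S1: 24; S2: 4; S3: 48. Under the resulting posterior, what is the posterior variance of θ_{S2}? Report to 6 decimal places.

0.000801

The Dirichlet prior is conjugate to the Multinomial likelihood: each posterior αⱼ = prior αⱼ + observed count nⱼ.
Posterior concentration: (25.73, 5.59, 48.76), total = 80.08.
Var[θ_j] = α_j(Σα−α_j)/((Σα)²(Σα+1)) = 5.59·74.49/(80.08²·81.08) = 0.000801.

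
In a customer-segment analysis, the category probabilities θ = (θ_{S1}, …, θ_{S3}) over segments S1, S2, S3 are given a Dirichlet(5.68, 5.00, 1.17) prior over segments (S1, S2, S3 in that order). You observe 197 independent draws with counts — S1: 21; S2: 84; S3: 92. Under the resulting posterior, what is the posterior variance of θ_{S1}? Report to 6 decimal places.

The Dirichlet prior is conjugate to the Multinomial likelihood: each posterior αⱼ = prior αⱼ + observed count nⱼ.
Posterior concentration: (26.68, 89.00, 93.17), total = 208.85.
Var[θ_j] = α_j(Σα−α_j)/((Σα)²(Σα+1)) = 26.68·182.17/(208.85²·209.85) = 0.000531.

0.000531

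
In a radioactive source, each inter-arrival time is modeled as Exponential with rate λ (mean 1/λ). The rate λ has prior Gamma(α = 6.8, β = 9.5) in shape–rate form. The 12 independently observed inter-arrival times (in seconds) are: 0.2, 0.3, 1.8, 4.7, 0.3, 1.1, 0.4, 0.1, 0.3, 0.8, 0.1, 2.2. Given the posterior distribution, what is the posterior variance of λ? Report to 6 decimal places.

0.039559

With a Gamma(shape α, rate β) prior on the exponential rate λ, the posterior after n observations with total T = Σxᵢ is Gamma(α+n, β+T).
Sum of observations T = 12.3 seconds; n = 12.
Posterior: Gamma(6.8+12, 9.5+12.3) = Gamma(18.8, 21.8).
Var = α/β² = 0.039559.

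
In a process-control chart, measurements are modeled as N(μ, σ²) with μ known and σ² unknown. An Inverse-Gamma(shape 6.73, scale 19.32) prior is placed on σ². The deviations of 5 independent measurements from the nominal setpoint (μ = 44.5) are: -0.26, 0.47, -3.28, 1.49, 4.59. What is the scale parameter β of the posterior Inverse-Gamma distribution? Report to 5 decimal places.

With known mean μ and an Inverse-Gamma(α, β) prior on σ², the Normal likelihood is conjugate: posterior is Inv-Gamma(α + n/2, β + Σ(xᵢ−μ)²/2).
Σ(xᵢ−μ)² = (-0.26)² + (0.47)² + (-3.28)² + (1.49)² + (4.59)² = 34.3351.
Posterior: Inv-Gamma(6.73 + 5/2, 19.32 + 34.3351/2) = Inv-Gamma(9.23, 36.48755).
Posterior β = 36.48755.

36.48755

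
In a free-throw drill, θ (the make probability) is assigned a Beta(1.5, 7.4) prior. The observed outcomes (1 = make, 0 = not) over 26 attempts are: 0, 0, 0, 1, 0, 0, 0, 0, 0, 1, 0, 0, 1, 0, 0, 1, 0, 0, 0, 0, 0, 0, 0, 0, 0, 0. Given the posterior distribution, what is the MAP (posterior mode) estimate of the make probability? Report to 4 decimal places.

The Beta prior is conjugate to a Binomial/Bernoulli likelihood; the update adds successes to α and failures to β.
Posterior: Beta(α+k, β+n−k) = Beta(1.5+4, 7.4+22) = Beta(5.5, 29.4).
Mode of Beta(a,b) for a,b>1 is (a−1)/(a+b−2) = 4.5/32.9 = 0.1368.

0.1368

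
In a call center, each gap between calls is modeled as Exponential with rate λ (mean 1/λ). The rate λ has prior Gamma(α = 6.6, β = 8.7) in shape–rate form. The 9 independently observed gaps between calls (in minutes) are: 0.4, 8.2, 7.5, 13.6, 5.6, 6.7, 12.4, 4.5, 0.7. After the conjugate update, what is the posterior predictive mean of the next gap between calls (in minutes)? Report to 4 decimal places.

With a Gamma(shape α, rate β) prior on the exponential rate λ, the posterior after n observations with total T = Σxᵢ is Gamma(α+n, β+T).
Sum of observations T = 59.6 minutes; n = 9.
Posterior: Gamma(6.6+9, 8.7+59.6) = Gamma(15.6, 68.3).
The predictive distribution for the next observation is Lomax; its mean is β/(α−1) = 68.3/14.6 = 4.6781.

4.6781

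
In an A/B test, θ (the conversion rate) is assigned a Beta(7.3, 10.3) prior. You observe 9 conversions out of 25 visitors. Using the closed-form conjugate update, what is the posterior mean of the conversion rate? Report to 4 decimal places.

The Beta prior is conjugate to a Binomial/Bernoulli likelihood; the update adds successes to α and failures to β.
Posterior: Beta(α+k, β+n−k) = Beta(7.3+9, 10.3+16) = Beta(16.3, 26.3).
Posterior mean = α/(α+β) = 16.3/42.6 = 0.3826.

0.3826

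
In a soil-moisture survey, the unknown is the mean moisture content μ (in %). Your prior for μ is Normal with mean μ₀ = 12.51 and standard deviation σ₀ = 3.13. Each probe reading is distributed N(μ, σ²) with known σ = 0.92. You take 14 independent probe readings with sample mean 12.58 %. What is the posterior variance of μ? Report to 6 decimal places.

0.060086

For Normal data with known variance σ², a Normal(μ₀, σ₀²) prior on μ is conjugate. Posterior precision = 1/σ₀² + n/σ²; posterior mean is the precision-weighted average of μ₀ and x̄.
σ₀² = 3.13² = 9.7969, σ² = 0.92² = 0.8464; σ² + n·σ₀² = 0.8464 + 14·9.7969 = 138.003.
Posterior precision = 1/σ₀² + n/σ² = 1/9.7969 + 14/0.8464 = (σ² + n·σ₀²)/(σ₀²σ²) = 138.003/(9.7969·0.8464); posterior variance σₙ² = σ₀²σ²/(σ² + n·σ₀²) = 9.7969·0.8464/138.003 = 0.060086.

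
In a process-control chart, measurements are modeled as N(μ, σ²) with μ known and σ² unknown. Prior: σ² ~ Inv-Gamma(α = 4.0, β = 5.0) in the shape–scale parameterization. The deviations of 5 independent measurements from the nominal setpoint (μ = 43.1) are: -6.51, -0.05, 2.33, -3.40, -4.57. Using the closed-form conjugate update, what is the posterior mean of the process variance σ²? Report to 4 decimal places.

With known mean μ and an Inverse-Gamma(α, β) prior on σ², the Normal likelihood is conjugate: posterior is Inv-Gamma(α + n/2, β + Σ(xᵢ−μ)²/2).
Σ(xᵢ−μ)² = (-6.51)² + (-0.05)² + (2.33)² + (-3.40)² + (-4.57)² = 80.2564.
Posterior: Inv-Gamma(4.0 + 5/2, 5.0 + 80.2564/2) = Inv-Gamma(6.50, 45.12820).
E[σ²|data] = β/(α−1) = 45.12820/5.50 = 8.2051.

8.2051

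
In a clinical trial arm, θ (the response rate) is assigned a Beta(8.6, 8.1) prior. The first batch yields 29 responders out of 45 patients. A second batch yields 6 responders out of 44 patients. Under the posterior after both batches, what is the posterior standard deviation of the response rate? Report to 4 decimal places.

The Beta prior is conjugate to a Binomial/Bernoulli likelihood; the update adds successes to α and failures to β.
After batch 1: Beta(8.6+29, 8.1+16) = Beta(37.6, 24.1).
After batch 2: Beta(37.6+6, 24.1+38) = Beta(43.6, 62.1).
Var = αβ/((α+β)²(α+β+1)) = 43.6·62.1/(105.7²·106.7) = 0.00227124; SD = √0.00227124 = 0.0477.

0.0477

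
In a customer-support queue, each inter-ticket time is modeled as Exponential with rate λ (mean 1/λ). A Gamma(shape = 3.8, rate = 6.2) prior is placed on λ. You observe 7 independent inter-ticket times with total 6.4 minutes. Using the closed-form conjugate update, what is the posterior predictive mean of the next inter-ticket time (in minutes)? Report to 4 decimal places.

With a Gamma(shape α, rate β) prior on the exponential rate λ, the posterior after n observations with total T = Σxᵢ is Gamma(α+n, β+T).
Posterior: Gamma(3.8+7, 6.2+6.4) = Gamma(10.8, 12.6).
The predictive distribution for the next observation is Lomax; its mean is β/(α−1) = 12.6/9.8 = 1.2857.

1.2857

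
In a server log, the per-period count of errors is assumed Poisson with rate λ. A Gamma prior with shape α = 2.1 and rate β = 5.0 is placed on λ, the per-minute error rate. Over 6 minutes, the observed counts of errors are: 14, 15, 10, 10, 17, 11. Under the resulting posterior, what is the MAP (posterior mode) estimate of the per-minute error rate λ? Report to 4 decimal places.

With a Gamma(shape α, rate β) prior, the Poisson likelihood is conjugate: the posterior is Gamma(α + ΣXᵢ, β + n).
Sum of counts S = 77 over n = 6 minutes.
Posterior: Gamma(α+S, β+n) = Gamma(2.1+77, 5.0+6) = Gamma(79.1, 11.0).
Mode of Gamma(α,β) for α≥1 is (α−1)/β = 78.1/11.0 = 7.1000.

7.1000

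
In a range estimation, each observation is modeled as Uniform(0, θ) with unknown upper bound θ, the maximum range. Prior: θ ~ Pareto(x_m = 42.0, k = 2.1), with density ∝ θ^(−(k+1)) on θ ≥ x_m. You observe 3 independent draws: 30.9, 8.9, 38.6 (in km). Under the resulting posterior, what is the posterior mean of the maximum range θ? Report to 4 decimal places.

52.2439

A Pareto(scale x_m, shape k) prior on the upper bound θ of Uniform(0, θ) is conjugate: posterior is Pareto(max(x_m, max xᵢ), k + n).
Sample maximum = 38.6; prior scale x_m = 42.0 → posterior scale = max = 42.0.
Posterior shape = 2.1 + 3 = 5.1.
E[θ|data] = k·x_m/(k−1) = 5.1·42.0/4.1 = 52.2439.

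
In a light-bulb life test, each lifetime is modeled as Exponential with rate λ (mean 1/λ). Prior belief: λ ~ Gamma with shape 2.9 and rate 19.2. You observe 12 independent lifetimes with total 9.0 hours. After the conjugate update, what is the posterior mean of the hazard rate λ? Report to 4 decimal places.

With a Gamma(shape α, rate β) prior on the exponential rate λ, the posterior after n observations with total T = Σxᵢ is Gamma(α+n, β+T).
Posterior: Gamma(2.9+12, 19.2+9.0) = Gamma(14.9, 28.2).
Posterior mean of λ = α/β = 14.9/28.2 = 0.5284.

0.5284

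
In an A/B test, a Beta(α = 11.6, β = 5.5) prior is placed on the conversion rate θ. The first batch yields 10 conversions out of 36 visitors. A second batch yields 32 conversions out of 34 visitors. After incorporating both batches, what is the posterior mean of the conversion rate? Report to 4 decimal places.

0.6154

The Beta prior is conjugate to a Binomial/Bernoulli likelihood; the update adds successes to α and failures to β.
After batch 1: Beta(11.6+10, 5.5+26) = Beta(21.6, 31.5).
After batch 2: Beta(21.6+32, 31.5+2) = Beta(53.6, 33.5).
Posterior mean = α/(α+β) = 53.6/87.1 = 0.6154.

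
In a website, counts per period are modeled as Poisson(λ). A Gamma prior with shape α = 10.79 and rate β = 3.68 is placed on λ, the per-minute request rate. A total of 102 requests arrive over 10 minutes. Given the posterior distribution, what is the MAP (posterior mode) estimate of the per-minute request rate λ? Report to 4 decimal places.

With a Gamma(shape α, rate β) prior, the Poisson likelihood is conjugate: the posterior is Gamma(α + ΣXᵢ, β + n).
Posterior: Gamma(α+S, β+n) = Gamma(10.79+102, 3.68+10) = Gamma(112.79, 13.68).
Mode of Gamma(α,β) for α≥1 is (α−1)/β = 111.79/13.68 = 8.1718.

8.1718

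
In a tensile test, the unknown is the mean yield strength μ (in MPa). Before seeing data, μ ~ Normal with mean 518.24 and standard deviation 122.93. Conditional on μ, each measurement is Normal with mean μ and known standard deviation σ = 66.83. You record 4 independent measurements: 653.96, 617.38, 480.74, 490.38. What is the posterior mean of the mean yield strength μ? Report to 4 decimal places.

For Normal data with known variance σ², a Normal(μ₀, σ₀²) prior on μ is conjugate. Posterior precision = 1/σ₀² + n/σ²; posterior mean is the precision-weighted average of μ₀ and x̄.
Σxᵢ = 653.96 + 617.38 + 480.74 + 490.38 = 2242.46, so n·x̄ = 2242.46.
σ₀² = 122.93² = 15111.7849, σ² = 66.83² = 4466.2489; σ² + n·σ₀² = 4466.2489 + 4·15111.7849 = 64913.3885.
Posterior mean = (μ₀/σ₀² + n·x̄/σ²)/(1/σ₀² + n/σ²) = (σ²·μ₀ + σ₀²·n·x̄)/(σ² + n·σ₀²) = (4466.2489·518.24 + 15111.7849·2242.46)/64913.3885 = 36202161.99679/64913.3885 = 557.6995.

557.6995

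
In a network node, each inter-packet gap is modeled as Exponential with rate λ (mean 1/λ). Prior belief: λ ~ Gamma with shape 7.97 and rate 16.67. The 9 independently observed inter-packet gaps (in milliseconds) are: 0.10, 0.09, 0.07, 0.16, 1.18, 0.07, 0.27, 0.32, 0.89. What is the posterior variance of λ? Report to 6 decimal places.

0.043199

With a Gamma(shape α, rate β) prior on the exponential rate λ, the posterior after n observations with total T = Σxᵢ is Gamma(α+n, β+T).
Sum of observations T = 3.15 milliseconds; n = 9.
Posterior: Gamma(7.97+9, 16.67+3.15) = Gamma(16.97, 19.82).
Var = α/β² = 0.043199.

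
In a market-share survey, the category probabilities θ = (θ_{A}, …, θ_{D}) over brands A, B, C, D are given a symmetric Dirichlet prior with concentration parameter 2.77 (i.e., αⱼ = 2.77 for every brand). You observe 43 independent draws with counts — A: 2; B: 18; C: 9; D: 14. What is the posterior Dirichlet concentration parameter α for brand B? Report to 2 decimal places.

20.77

The Dirichlet prior is conjugate to the Multinomial likelihood: each posterior αⱼ = prior αⱼ + observed count nⱼ.
Posterior concentration: (4.77, 20.77, 11.77, 16.77), total = 54.08.
α_{B} = 2.77 + 18 = 20.77.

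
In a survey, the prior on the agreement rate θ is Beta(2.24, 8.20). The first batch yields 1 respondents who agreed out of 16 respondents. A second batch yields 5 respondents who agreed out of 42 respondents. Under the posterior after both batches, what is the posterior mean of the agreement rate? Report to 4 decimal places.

The Beta prior is conjugate to a Binomial/Bernoulli likelihood; the update adds successes to α and failures to β.
After batch 1: Beta(2.24+1, 8.20+15) = Beta(3.24, 23.20).
After batch 2: Beta(3.24+5, 23.20+37) = Beta(8.24, 60.20).
Posterior mean = α/(α+β) = 8.24/68.44 = 0.1204.

0.1204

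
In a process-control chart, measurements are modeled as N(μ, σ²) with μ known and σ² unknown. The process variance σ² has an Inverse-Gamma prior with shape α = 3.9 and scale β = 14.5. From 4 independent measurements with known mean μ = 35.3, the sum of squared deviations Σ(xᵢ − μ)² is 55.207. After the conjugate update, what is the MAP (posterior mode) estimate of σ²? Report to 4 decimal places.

6.1020

With known mean μ and an Inverse-Gamma(α, β) prior on σ², the Normal likelihood is conjugate: posterior is Inv-Gamma(α + n/2, β + Σ(xᵢ−μ)²/2).
Posterior: Inv-Gamma(3.9 + 4/2, 14.5 + 55.207/2) = Inv-Gamma(5.90, 42.1035).
Mode = β/(α+1) = 42.1035/6.90 = 6.1020.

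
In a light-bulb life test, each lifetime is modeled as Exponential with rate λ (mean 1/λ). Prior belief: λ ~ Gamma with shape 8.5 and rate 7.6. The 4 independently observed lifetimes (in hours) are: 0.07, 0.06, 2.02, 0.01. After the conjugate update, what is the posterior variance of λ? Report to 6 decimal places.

With a Gamma(shape α, rate β) prior on the exponential rate λ, the posterior after n observations with total T = Σxᵢ is Gamma(α+n, β+T).
Sum of observations T = 2.16 hours; n = 4.
Posterior: Gamma(8.5+4, 7.6+2.16) = Gamma(12.5, 9.76).
Var = α/β² = 0.131223.

0.131223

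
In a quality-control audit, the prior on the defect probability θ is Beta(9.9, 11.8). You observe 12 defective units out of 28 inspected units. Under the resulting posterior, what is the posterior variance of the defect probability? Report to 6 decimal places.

0.004861

The Beta prior is conjugate to a Binomial/Bernoulli likelihood; the update adds successes to α and failures to β.
Posterior: Beta(α+k, β+n−k) = Beta(9.9+12, 11.8+16) = Beta(21.9, 27.8).
Var = αβ/((α+β)²(α+β+1)) = 21.9·27.8/(49.7²·50.7) = 0.004861.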